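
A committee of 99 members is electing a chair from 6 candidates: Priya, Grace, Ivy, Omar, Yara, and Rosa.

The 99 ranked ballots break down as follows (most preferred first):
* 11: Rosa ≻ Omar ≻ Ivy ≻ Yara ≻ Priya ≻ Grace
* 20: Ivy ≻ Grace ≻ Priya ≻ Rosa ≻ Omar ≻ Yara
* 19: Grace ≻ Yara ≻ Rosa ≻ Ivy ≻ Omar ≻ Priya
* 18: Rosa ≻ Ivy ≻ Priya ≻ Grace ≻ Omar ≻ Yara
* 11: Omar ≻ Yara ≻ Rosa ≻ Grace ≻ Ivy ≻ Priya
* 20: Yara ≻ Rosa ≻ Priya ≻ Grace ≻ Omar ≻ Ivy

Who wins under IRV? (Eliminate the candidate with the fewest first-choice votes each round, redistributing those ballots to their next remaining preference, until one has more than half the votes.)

Yara

Round 1: Priya 0, Grace 19, Ivy 20, Omar 11, Yara 20, Rosa 29. Priya eliminated.
Round 2: Grace 19, Ivy 20, Omar 11, Yara 20, Rosa 29. Omar eliminated.
Round 3: Grace 19, Ivy 20, Yara 31, Rosa 29. Grace eliminated.
Round 4: Ivy 20, Yara 50, Rosa 29. Yara has a majority (≥50).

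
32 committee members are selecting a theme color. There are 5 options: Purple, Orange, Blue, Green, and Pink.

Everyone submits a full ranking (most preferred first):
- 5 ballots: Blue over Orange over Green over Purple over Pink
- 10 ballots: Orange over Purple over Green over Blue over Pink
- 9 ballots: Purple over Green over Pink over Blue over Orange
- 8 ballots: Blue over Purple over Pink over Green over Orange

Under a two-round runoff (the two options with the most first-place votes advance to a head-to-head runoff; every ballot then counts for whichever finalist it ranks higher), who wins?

Blue

Round 1 first-place votes: Purple 9, Orange 10, Blue 13, Green 0, Pink 0. Blue and Orange advance.
Runoff: Blue is ranked above Orange on 22 ballots, Orange above Blue on 10.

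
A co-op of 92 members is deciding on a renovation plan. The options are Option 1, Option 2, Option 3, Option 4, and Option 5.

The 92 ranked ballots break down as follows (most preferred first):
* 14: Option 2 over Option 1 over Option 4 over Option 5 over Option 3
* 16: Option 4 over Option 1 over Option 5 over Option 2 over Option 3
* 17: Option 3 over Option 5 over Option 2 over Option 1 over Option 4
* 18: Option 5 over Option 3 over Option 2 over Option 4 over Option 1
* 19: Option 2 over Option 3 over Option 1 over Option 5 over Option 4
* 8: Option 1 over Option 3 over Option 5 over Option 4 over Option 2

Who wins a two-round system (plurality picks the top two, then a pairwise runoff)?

Round 1 first-place votes: Option 1 8, Option 2 33, Option 3 17, Option 4 16, Option 5 18. Option 2 and Option 5 advance.
Runoff: Option 2 is ranked above Option 5 on 33 ballots, Option 5 above Option 2 on 59.

Option 5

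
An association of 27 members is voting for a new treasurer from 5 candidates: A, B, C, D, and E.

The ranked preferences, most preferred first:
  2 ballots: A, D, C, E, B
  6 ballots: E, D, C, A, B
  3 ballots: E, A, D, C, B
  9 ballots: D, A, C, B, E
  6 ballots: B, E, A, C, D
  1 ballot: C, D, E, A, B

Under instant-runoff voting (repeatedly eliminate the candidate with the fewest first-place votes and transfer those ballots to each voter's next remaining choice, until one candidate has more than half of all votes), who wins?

E

Round 1: A 2, B 6, C 1, D 9, E 9. C eliminated.
Round 2: A 2, B 6, D 10, E 9. A eliminated.
Round 3: B 6, D 12, E 9. B eliminated.
Round 4: D 12, E 15. E has a majority (≥14).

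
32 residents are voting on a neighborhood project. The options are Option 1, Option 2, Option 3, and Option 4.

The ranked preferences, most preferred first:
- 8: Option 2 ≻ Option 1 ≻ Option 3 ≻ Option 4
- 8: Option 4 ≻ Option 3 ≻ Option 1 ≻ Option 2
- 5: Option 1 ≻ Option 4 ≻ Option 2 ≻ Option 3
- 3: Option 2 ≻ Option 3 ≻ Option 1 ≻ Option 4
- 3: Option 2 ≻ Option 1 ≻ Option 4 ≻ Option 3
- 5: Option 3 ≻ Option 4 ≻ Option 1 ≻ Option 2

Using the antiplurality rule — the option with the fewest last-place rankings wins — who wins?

Last-place votes: Option 1 0, Option 2 13, Option 3 8, Option 4 11.

Option 1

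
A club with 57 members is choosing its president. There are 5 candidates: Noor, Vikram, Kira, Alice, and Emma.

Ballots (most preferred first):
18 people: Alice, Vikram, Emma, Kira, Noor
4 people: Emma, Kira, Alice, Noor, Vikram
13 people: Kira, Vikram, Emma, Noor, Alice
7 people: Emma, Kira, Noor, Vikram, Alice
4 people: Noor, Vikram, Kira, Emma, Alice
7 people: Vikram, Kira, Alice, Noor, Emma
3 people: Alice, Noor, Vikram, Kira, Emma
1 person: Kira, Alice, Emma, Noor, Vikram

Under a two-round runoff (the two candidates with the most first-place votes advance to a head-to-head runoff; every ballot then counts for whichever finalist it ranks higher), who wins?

Kira

Round 1 first-place votes: Noor 4, Vikram 7, Kira 14, Alice 21, Emma 11. Alice and Kira advance.
Runoff: Alice is ranked above Kira on 21 ballots, Kira above Alice on 36.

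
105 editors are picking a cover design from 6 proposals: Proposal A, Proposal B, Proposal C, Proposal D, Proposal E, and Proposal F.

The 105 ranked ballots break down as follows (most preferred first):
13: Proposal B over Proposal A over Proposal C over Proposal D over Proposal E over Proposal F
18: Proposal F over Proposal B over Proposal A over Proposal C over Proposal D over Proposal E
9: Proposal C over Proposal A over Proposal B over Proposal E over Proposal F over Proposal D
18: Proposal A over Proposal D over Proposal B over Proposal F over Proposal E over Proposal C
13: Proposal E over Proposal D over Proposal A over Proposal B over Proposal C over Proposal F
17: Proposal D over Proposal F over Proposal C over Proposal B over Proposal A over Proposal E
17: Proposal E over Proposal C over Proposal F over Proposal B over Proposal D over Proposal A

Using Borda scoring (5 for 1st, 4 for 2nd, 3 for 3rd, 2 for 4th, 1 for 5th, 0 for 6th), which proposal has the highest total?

Proposal B

Proposal A: 13×4 + 18×3 + 9×4 + 18×5 + 13×3 + 17×1 + 17×0 = 288
Proposal B: 13×5 + 18×4 + 9×3 + 18×3 + 13×2 + 17×2 + 17×2 = 312
Proposal C: 13×3 + 18×2 + 9×5 + 18×0 + 13×1 + 17×3 + 17×4 = 252
Proposal D: 13×2 + 18×1 + 9×0 + 18×4 + 13×4 + 17×5 + 17×1 = 270
Proposal E: 13×1 + 18×0 + 9×2 + 18×1 + 13×5 + 17×0 + 17×5 = 199
Proposal F: 13×0 + 18×5 + 9×1 + 18×2 + 13×0 + 17×4 + 17×3 = 254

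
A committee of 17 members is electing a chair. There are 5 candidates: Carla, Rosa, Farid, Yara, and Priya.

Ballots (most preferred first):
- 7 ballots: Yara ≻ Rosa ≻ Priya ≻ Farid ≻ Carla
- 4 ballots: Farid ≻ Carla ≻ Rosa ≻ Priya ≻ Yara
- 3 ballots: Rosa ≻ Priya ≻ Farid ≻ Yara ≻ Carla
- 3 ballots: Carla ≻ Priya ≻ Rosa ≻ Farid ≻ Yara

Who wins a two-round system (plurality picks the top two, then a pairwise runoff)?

Round 1 first-place votes: Carla 3, Rosa 3, Farid 4, Yara 7, Priya 0. Yara and Farid advance.
Runoff: Yara is ranked above Farid on 7 ballots, Farid above Yara on 10.

Farid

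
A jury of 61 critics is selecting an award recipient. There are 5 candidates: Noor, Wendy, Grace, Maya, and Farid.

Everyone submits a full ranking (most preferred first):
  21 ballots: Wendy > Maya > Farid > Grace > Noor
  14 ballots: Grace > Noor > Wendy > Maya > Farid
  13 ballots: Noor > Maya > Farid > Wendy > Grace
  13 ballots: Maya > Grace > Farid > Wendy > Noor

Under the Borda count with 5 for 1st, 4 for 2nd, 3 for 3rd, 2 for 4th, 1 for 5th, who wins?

Noor: 21×1 + 14×4 + 13×5 + 13×1 = 155
Wendy: 21×5 + 14×3 + 13×2 + 13×2 = 199
Grace: 21×2 + 14×5 + 13×1 + 13×4 = 177
Maya: 21×4 + 14×2 + 13×4 + 13×5 = 229
Farid: 21×3 + 14×1 + 13×3 + 13×3 = 155

Maya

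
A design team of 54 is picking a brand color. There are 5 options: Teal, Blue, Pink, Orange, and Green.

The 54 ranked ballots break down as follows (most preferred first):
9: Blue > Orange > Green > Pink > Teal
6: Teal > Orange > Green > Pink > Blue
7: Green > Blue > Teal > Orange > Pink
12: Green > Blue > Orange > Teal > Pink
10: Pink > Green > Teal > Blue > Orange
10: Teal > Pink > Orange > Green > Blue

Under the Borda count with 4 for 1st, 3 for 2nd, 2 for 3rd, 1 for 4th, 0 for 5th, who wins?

Teal: 9×0 + 6×4 + 7×2 + 12×1 + 10×2 + 10×4 = 110
Blue: 9×4 + 6×0 + 7×3 + 12×3 + 10×1 + 10×0 = 103
Pink: 9×1 + 6×1 + 7×0 + 12×0 + 10×4 + 10×3 = 85
Orange: 9×3 + 6×3 + 7×1 + 12×2 + 10×0 + 10×2 = 96
Green: 9×2 + 6×2 + 7×4 + 12×4 + 10×3 + 10×1 = 146

Green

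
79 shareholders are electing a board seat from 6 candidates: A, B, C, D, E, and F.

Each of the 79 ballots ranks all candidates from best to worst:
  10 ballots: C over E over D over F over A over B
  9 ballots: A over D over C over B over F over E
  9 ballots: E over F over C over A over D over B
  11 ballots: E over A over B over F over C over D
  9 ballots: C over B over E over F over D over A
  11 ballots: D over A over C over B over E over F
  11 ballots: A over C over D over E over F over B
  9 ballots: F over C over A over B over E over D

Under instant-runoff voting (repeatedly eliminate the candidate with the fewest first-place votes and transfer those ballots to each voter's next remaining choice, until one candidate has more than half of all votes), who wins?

Round 1: A 20, B 0, C 19, D 11, E 20, F 9. B eliminated.
Round 2: A 20, C 19, D 11, E 20, F 9. F eliminated.
Round 3: A 20, C 28, D 11, E 20. D eliminated.
Round 4: A 31, C 28, E 20. E eliminated.
Round 5: A 42, C 37. A has a majority (≥40).

A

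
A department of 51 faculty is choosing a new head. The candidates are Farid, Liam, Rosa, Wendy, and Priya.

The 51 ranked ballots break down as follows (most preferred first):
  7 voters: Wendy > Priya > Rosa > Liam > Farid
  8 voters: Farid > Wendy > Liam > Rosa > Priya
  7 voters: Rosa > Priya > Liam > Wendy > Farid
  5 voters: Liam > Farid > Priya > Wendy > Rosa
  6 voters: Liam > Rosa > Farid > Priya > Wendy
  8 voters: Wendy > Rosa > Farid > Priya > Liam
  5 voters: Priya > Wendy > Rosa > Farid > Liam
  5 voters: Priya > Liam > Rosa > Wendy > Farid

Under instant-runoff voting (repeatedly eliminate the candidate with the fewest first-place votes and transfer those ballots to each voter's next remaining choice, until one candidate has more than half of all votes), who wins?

Priya

Round 1: Farid 8, Liam 11, Rosa 7, Wendy 15, Priya 10. Rosa eliminated.
Round 2: Farid 8, Liam 11, Wendy 15, Priya 17. Farid eliminated.
Round 3: Liam 11, Wendy 23, Priya 17. Liam eliminated.
Round 4: Wendy 23, Priya 28. Priya has a majority (≥26).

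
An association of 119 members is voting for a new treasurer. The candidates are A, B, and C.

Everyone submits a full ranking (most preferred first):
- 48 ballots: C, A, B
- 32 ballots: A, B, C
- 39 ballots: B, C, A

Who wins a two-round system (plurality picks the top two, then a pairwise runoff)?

B

Round 1 first-place votes: A 32, B 39, C 48. C and B advance.
Runoff: C is ranked above B on 48 ballots, B above C on 71.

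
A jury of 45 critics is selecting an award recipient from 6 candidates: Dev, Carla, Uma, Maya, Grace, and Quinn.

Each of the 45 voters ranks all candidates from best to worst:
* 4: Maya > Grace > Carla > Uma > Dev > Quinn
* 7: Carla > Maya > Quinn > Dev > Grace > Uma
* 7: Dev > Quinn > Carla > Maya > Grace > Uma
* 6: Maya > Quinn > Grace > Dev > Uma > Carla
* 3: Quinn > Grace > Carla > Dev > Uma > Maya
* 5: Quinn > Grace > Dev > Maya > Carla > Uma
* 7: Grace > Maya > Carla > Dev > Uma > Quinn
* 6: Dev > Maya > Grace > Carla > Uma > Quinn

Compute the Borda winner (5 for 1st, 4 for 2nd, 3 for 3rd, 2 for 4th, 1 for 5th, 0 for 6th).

Maya

Dev: 4×1 + 7×2 + 7×5 + 6×2 + 3×2 + 5×3 + 7×2 + 6×5 = 130
Carla: 4×3 + 7×5 + 7×3 + 6×0 + 3×3 + 5×1 + 7×3 + 6×2 = 115
Uma: 4×2 + 7×0 + 7×0 + 6×1 + 3×1 + 5×0 + 7×1 + 6×1 = 30
Maya: 4×5 + 7×4 + 7×2 + 6×5 + 3×0 + 5×2 + 7×4 + 6×4 = 154
Grace: 4×4 + 7×1 + 7×1 + 6×3 + 3×4 + 5×4 + 7×5 + 6×3 = 133
Quinn: 4×0 + 7×3 + 7×4 + 6×4 + 3×5 + 5×5 + 7×0 + 6×0 = 113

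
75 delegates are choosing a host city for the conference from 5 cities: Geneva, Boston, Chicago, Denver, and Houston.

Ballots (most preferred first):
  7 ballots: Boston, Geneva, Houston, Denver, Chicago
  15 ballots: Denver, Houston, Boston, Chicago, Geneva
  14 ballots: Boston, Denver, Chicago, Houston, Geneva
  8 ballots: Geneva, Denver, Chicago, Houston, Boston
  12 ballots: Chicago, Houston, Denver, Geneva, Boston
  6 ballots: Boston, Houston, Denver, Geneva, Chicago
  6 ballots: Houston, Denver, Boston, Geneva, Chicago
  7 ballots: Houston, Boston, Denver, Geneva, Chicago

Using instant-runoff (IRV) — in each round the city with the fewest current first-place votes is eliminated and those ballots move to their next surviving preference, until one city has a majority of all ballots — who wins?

Round 1: Geneva 8, Boston 27, Chicago 12, Denver 15, Houston 13. Geneva eliminated.
Round 2: Boston 27, Chicago 12, Denver 23, Houston 13. Chicago eliminated.
Round 3: Boston 27, Denver 23, Houston 25. Denver eliminated.
Round 4: Boston 27, Houston 48. Houston has a majority (≥38).

Houston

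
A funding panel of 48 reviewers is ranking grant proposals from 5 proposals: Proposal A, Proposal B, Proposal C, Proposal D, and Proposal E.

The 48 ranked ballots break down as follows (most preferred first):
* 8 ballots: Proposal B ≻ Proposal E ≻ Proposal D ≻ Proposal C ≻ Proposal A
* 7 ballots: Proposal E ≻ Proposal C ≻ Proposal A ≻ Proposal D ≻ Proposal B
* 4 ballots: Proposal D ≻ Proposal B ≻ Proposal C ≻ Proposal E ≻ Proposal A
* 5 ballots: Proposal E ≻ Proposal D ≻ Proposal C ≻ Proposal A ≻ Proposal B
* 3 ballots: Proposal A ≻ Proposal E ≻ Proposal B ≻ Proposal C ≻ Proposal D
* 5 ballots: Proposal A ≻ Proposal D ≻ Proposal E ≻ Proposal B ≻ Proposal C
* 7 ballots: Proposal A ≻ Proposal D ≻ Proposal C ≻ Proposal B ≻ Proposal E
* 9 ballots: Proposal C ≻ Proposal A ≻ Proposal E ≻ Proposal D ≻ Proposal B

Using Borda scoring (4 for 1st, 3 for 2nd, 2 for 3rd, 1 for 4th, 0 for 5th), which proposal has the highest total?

Proposal A: 8×0 + 7×2 + 4×0 + 5×1 + 3×4 + 5×4 + 7×4 + 9×3 = 106
Proposal B: 8×4 + 7×0 + 4×3 + 5×0 + 3×2 + 5×1 + 7×1 + 9×0 = 62
Proposal C: 8×1 + 7×3 + 4×2 + 5×2 + 3×1 + 5×0 + 7×2 + 9×4 = 100
Proposal D: 8×2 + 7×1 + 4×4 + 5×3 + 3×0 + 5×3 + 7×3 + 9×1 = 99
Proposal E: 8×3 + 7×4 + 4×1 + 5×4 + 3×3 + 5×2 + 7×0 + 9×2 = 113

Proposal E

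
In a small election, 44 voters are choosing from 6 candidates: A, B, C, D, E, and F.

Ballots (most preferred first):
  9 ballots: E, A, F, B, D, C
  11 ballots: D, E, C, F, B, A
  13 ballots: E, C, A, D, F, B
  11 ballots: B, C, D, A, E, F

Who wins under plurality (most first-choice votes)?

First-place votes: A 0, B 11, C 0, D 11, E 22, F 0.

E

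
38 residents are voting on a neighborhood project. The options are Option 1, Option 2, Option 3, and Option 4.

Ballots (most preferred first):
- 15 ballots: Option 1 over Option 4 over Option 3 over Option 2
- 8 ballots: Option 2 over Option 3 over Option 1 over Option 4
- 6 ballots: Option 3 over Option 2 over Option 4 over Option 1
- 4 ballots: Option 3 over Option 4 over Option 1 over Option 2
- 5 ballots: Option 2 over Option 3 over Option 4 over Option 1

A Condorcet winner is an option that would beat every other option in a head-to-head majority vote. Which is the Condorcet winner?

Option 3

Option 3 vs Option 1: 23–15
Option 3 vs Option 2: 25–13
Option 3 vs Option 4: 23–15
Option 3 beats every other option.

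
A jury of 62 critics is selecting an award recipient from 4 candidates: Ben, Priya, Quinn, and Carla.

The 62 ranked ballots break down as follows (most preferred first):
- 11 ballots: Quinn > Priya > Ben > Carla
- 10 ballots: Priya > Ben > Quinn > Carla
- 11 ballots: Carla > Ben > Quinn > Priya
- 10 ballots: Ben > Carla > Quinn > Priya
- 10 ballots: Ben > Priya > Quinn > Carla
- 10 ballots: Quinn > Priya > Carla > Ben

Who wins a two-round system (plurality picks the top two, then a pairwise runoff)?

Ben

Round 1 first-place votes: Ben 20, Priya 10, Quinn 21, Carla 11. Quinn and Ben advance.
Runoff: Quinn is ranked above Ben on 21 ballots, Ben above Quinn on 41.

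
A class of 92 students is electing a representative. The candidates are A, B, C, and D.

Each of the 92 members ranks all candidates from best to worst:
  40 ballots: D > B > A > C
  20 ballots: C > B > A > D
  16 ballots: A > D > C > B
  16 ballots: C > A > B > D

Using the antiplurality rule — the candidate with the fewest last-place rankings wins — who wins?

Last-place votes: A 0, B 16, C 40, D 36.

A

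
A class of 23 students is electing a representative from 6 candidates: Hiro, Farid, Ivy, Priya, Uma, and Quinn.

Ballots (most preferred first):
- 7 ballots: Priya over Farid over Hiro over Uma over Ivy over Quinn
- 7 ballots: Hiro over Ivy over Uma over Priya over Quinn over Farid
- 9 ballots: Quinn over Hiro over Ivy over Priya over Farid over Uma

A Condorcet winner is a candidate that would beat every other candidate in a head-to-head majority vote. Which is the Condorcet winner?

Hiro vs Farid: 16–7
Hiro vs Ivy: 23–0
Hiro vs Priya: 16–7
Hiro vs Uma: 23–0
Hiro vs Quinn: 14–9
Hiro beats every other candidate.

Hiro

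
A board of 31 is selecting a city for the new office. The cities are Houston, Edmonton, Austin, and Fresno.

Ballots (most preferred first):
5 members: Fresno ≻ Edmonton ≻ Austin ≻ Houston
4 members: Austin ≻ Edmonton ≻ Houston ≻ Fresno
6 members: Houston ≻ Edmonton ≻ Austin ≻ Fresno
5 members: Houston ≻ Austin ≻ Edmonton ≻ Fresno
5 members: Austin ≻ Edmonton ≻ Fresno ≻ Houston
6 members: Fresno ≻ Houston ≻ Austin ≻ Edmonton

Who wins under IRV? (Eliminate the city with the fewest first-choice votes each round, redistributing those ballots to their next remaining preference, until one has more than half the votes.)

Round 1: Houston 11, Edmonton 0, Austin 9, Fresno 11. Edmonton eliminated.
Round 2: Houston 11, Austin 9, Fresno 11. Austin eliminated.
Round 3: Houston 15, Fresno 16. Fresno has a majority (≥16).

Fresno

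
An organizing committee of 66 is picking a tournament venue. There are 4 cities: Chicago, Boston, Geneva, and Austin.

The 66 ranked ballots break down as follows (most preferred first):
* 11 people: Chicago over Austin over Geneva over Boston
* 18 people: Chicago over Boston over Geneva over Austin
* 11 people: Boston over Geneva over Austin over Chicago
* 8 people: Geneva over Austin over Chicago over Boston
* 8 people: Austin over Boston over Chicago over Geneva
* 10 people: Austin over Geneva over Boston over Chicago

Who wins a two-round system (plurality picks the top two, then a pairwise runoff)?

Round 1 first-place votes: Chicago 29, Boston 11, Geneva 8, Austin 18. Chicago and Austin advance.
Runoff: Chicago is ranked above Austin on 29 ballots, Austin above Chicago on 37.

Austin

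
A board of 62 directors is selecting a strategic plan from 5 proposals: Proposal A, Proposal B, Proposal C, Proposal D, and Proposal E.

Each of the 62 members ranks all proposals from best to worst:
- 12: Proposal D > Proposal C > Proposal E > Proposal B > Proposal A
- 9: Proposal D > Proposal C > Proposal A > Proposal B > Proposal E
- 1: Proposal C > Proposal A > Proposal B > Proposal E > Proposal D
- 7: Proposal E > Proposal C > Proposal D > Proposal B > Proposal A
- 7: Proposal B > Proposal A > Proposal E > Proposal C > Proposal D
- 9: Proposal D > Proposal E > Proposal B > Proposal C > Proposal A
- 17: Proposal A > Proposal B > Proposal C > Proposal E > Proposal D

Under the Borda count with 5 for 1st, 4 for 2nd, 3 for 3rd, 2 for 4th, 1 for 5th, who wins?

Proposal A: 12×1 + 9×3 + 1×4 + 7×1 + 7×4 + 9×1 + 17×5 = 172
Proposal B: 12×2 + 9×2 + 1×3 + 7×2 + 7×5 + 9×3 + 17×4 = 189
Proposal C: 12×4 + 9×4 + 1×5 + 7×4 + 7×2 + 9×2 + 17×3 = 200
Proposal D: 12×5 + 9×5 + 1×1 + 7×3 + 7×1 + 9×5 + 17×1 = 196
Proposal E: 12×3 + 9×1 + 1×2 + 7×5 + 7×3 + 9×4 + 17×2 = 173

Proposal C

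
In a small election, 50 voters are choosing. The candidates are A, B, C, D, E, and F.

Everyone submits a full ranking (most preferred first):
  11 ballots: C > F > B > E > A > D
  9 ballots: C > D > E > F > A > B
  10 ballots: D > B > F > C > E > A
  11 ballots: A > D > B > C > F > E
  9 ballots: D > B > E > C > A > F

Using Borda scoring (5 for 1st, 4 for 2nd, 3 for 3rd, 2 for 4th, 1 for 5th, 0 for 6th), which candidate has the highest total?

A: 11×1 + 9×1 + 10×0 + 11×5 + 9×1 = 84
B: 11×3 + 9×0 + 10×4 + 11×3 + 9×4 = 142
C: 11×5 + 9×5 + 10×2 + 11×2 + 9×2 = 160
D: 11×0 + 9×4 + 10×5 + 11×4 + 9×5 = 175
E: 11×2 + 9×3 + 10×1 + 11×0 + 9×3 = 86
F: 11×4 + 9×2 + 10×3 + 11×1 + 9×0 = 103

D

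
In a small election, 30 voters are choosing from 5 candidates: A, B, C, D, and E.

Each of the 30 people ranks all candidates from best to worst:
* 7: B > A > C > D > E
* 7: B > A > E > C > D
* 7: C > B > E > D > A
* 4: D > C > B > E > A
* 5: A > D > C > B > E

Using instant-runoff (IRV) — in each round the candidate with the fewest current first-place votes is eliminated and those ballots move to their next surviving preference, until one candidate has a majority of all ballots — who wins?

C

Round 1: A 5, B 14, C 7, D 4, E 0. E eliminated.
Round 2: A 5, B 14, C 7, D 4. D eliminated.
Round 3: A 5, B 14, C 11. A eliminated.
Round 4: B 14, C 16. C has a majority (≥16).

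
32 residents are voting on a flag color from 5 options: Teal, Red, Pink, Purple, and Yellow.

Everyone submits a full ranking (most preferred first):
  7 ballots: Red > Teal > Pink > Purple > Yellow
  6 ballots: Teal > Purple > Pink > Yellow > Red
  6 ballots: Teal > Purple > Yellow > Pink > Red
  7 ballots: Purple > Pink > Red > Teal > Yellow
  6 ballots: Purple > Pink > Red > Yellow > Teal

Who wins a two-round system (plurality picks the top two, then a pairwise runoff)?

Round 1 first-place votes: Teal 12, Red 7, Pink 0, Purple 13, Yellow 0. Purple and Teal advance.
Runoff: Purple is ranked above Teal on 13 ballots, Teal above Purple on 19.

Teal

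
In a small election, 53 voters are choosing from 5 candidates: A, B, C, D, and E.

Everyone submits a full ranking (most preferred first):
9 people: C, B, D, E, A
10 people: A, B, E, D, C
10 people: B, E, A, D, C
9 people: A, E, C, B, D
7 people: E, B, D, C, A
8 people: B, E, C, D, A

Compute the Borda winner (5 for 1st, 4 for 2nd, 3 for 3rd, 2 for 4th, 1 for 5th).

A: 9×1 + 10×5 + 10×3 + 9×5 + 7×1 + 8×1 = 149
B: 9×4 + 10×4 + 10×5 + 9×2 + 7×4 + 8×5 = 212
C: 9×5 + 10×1 + 10×1 + 9×3 + 7×2 + 8×3 = 130
D: 9×3 + 10×2 + 10×2 + 9×1 + 7×3 + 8×2 = 113
E: 9×2 + 10×3 + 10×4 + 9×4 + 7×5 + 8×4 = 191

B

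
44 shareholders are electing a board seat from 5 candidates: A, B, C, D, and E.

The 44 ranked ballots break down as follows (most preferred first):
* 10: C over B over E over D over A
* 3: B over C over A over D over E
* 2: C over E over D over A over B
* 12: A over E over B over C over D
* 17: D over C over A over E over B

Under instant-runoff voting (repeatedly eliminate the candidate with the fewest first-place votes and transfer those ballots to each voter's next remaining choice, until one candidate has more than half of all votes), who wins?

Round 1: A 12, B 3, C 12, D 17, E 0. E eliminated.
Round 2: A 12, B 3, C 12, D 17. B eliminated.
Round 3: A 12, C 15, D 17. A eliminated.
Round 4: C 27, D 17. C has a majority (≥23).

C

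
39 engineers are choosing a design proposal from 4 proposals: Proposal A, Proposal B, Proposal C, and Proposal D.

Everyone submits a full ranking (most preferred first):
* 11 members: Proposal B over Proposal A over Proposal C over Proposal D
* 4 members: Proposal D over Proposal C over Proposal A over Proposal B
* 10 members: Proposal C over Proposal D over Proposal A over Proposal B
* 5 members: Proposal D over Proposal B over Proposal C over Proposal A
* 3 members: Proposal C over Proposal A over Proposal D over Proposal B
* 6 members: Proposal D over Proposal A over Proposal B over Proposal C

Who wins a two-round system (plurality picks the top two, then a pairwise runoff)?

Proposal C

Round 1 first-place votes: Proposal A 0, Proposal B 11, Proposal C 13, Proposal D 15. Proposal D and Proposal C advance.
Runoff: Proposal D is ranked above Proposal C on 15 ballots, Proposal C above Proposal D on 24.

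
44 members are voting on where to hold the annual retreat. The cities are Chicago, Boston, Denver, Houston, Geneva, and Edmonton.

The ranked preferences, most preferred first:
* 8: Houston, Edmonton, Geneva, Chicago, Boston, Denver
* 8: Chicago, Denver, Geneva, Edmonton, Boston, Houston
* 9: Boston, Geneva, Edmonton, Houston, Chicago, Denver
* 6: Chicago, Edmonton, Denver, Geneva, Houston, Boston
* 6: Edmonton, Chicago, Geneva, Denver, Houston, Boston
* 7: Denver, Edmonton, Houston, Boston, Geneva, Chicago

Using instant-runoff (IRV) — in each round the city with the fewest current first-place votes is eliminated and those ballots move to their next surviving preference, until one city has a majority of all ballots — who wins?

Round 1: Chicago 14, Boston 9, Denver 7, Houston 8, Geneva 0, Edmonton 6. Geneva eliminated.
Round 2: Chicago 14, Boston 9, Denver 7, Houston 8, Edmonton 6. Edmonton eliminated.
Round 3: Chicago 20, Boston 9, Denver 7, Houston 8. Denver eliminated.
Round 4: Chicago 20, Boston 9, Houston 15. Boston eliminated.
Round 5: Chicago 20, Houston 24. Houston has a majority (≥23).

Houston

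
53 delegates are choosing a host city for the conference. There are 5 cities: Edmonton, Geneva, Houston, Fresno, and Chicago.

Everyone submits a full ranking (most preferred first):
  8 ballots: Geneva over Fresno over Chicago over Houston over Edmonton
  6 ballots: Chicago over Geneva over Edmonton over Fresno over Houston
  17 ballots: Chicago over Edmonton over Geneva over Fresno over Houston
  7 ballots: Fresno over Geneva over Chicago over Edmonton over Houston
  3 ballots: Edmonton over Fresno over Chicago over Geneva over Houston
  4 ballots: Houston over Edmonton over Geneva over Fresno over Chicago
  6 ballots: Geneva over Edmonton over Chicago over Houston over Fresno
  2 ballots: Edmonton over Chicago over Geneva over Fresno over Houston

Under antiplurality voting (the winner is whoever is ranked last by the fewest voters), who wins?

Last-place votes: Edmonton 8, Geneva 0, Houston 35, Fresno 6, Chicago 4.

Geneva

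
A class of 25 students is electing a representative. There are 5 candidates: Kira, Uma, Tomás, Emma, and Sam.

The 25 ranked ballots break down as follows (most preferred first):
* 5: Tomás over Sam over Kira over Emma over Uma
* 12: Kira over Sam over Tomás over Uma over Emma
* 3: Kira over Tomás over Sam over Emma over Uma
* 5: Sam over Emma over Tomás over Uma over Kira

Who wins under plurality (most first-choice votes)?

Kira

First-place votes: Kira 15, Uma 0, Tomás 5, Emma 0, Sam 5.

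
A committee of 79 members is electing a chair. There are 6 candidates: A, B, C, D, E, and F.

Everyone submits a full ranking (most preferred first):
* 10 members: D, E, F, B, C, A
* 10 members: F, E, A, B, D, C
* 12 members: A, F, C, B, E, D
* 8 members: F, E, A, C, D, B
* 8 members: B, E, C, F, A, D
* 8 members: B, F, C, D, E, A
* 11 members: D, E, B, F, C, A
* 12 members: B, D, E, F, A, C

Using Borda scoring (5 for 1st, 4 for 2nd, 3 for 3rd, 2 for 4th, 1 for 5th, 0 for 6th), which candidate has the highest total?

F

A: 10×0 + 10×3 + 12×5 + 8×3 + 8×1 + 8×0 + 11×0 + 12×1 = 134
B: 10×2 + 10×2 + 12×2 + 8×0 + 8×5 + 8×5 + 11×3 + 12×5 = 237
C: 10×1 + 10×0 + 12×3 + 8×2 + 8×3 + 8×3 + 11×1 + 12×0 = 121
D: 10×5 + 10×1 + 12×0 + 8×1 + 8×0 + 8×2 + 11×5 + 12×4 = 187
E: 10×4 + 10×4 + 12×1 + 8×4 + 8×4 + 8×1 + 11×4 + 12×3 = 244
F: 10×3 + 10×5 + 12×4 + 8×5 + 8×2 + 8×4 + 11×2 + 12×2 = 262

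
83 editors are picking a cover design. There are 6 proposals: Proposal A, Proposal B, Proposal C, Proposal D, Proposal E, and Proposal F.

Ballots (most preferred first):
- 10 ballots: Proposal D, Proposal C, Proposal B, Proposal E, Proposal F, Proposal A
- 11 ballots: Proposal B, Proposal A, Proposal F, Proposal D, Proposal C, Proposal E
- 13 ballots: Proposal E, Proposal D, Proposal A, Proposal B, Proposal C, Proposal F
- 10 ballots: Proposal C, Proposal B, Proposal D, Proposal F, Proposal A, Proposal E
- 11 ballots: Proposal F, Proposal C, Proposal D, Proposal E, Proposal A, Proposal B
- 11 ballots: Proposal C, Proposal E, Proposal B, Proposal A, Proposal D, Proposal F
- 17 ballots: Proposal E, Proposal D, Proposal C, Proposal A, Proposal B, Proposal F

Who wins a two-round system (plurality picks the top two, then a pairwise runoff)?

Proposal C

Round 1 first-place votes: Proposal A 0, Proposal B 11, Proposal C 21, Proposal D 10, Proposal E 30, Proposal F 11. Proposal E and Proposal C advance.
Runoff: Proposal E is ranked above Proposal C on 30 ballots, Proposal C above Proposal E on 53.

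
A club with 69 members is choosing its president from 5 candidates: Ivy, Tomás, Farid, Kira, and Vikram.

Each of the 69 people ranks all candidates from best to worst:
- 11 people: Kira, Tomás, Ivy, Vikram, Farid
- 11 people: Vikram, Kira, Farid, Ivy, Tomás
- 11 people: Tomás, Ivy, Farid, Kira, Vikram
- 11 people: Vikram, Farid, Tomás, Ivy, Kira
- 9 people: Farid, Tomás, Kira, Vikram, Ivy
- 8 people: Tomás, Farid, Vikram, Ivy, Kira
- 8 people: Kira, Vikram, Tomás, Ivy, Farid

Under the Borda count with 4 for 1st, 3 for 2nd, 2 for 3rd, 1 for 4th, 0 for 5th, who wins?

Tomás

Ivy: 11×2 + 11×1 + 11×3 + 11×1 + 9×0 + 8×1 + 8×1 = 93
Tomás: 11×3 + 11×0 + 11×4 + 11×2 + 9×3 + 8×4 + 8×2 = 174
Farid: 11×0 + 11×2 + 11×2 + 11×3 + 9×4 + 8×3 + 8×0 = 137
Kira: 11×4 + 11×3 + 11×1 + 11×0 + 9×2 + 8×0 + 8×4 = 138
Vikram: 11×1 + 11×4 + 11×0 + 11×4 + 9×1 + 8×2 + 8×3 = 148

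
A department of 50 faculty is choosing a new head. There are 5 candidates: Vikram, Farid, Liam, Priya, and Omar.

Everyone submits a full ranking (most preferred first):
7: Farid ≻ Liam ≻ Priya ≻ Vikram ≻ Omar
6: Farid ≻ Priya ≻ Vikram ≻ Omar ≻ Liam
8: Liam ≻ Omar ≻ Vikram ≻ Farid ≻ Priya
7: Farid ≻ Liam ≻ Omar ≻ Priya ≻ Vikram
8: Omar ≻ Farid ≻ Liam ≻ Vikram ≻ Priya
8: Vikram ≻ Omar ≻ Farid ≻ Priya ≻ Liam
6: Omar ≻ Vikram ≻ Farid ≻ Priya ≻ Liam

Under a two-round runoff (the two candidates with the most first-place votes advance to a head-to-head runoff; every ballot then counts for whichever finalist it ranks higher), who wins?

Round 1 first-place votes: Vikram 8, Farid 20, Liam 8, Priya 0, Omar 14. Farid and Omar advance.
Runoff: Farid is ranked above Omar on 20 ballots, Omar above Farid on 30.

Omar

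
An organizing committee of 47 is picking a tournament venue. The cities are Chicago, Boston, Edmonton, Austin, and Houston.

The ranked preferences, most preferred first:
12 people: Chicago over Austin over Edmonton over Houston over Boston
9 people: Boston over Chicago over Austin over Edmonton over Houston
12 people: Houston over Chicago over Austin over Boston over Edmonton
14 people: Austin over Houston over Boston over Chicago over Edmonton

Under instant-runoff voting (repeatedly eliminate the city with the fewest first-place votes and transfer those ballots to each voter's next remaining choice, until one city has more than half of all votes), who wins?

Chicago

Round 1: Chicago 12, Boston 9, Edmonton 0, Austin 14, Houston 12. Edmonton eliminated.
Round 2: Chicago 12, Boston 9, Austin 14, Houston 12. Boston eliminated.
Round 3: Chicago 21, Austin 14, Houston 12. Houston eliminated.
Round 4: Chicago 33, Austin 14. Chicago has a majority (≥24).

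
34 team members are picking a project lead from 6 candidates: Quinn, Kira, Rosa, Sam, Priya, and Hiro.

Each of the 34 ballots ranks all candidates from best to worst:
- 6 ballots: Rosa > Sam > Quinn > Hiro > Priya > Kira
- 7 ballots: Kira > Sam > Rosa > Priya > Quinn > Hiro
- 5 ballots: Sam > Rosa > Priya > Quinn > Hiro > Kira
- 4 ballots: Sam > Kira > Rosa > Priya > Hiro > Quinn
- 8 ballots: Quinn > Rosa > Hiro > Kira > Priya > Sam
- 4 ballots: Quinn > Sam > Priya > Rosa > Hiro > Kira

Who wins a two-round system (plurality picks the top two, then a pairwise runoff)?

Round 1 first-place votes: Quinn 12, Kira 7, Rosa 6, Sam 9, Priya 0, Hiro 0. Quinn and Sam advance.
Runoff: Quinn is ranked above Sam on 12 ballots, Sam above Quinn on 22.

Sam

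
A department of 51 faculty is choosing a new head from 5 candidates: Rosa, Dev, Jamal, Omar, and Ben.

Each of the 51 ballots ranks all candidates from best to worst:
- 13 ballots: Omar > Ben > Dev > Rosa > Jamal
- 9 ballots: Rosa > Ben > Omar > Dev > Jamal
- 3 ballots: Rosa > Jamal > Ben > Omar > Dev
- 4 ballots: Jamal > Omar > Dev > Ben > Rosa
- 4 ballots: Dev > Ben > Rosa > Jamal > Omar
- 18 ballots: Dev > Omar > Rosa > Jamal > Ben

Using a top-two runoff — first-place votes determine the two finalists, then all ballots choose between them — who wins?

Round 1 first-place votes: Rosa 12, Dev 22, Jamal 4, Omar 13, Ben 0. Dev and Omar advance.
Runoff: Dev is ranked above Omar on 22 ballots, Omar above Dev on 29.

Omar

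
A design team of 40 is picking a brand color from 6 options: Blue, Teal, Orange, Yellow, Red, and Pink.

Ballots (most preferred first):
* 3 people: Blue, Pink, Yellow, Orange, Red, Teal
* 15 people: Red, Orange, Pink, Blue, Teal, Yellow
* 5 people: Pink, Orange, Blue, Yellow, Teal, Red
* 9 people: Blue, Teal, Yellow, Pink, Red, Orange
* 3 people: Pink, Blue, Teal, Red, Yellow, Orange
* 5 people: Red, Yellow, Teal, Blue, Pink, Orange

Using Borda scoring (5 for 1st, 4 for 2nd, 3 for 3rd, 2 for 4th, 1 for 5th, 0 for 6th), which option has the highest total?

Blue: 3×5 + 15×2 + 5×3 + 9×5 + 3×4 + 5×2 = 127
Teal: 3×0 + 15×1 + 5×1 + 9×4 + 3×3 + 5×3 = 80
Orange: 3×2 + 15×4 + 5×4 + 9×0 + 3×0 + 5×0 = 86
Yellow: 3×3 + 15×0 + 5×2 + 9×3 + 3×1 + 5×4 = 69
Red: 3×1 + 15×5 + 5×0 + 9×1 + 3×2 + 5×5 = 118
Pink: 3×4 + 15×3 + 5×5 + 9×2 + 3×5 + 5×1 = 120

Blue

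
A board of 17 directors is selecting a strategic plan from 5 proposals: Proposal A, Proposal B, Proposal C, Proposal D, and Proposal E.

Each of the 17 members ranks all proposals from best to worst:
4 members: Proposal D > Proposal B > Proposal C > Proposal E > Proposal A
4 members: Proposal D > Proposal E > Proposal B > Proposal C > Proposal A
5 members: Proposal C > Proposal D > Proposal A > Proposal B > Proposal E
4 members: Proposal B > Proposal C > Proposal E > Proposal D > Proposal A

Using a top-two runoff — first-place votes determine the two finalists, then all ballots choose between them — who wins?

Round 1 first-place votes: Proposal A 0, Proposal B 4, Proposal C 5, Proposal D 8, Proposal E 0. Proposal D and Proposal C advance.
Runoff: Proposal D is ranked above Proposal C on 8 ballots, Proposal C above Proposal D on 9.

Proposal C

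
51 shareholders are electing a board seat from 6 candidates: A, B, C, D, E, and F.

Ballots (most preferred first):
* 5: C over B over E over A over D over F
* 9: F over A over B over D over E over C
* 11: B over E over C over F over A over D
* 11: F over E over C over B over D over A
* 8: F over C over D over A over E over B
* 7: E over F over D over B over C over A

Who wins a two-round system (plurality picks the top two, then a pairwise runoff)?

Round 1 first-place votes: A 0, B 11, C 5, D 0, E 7, F 28. F and B advance.
Runoff: F is ranked above B on 35 ballots, B above F on 16.

F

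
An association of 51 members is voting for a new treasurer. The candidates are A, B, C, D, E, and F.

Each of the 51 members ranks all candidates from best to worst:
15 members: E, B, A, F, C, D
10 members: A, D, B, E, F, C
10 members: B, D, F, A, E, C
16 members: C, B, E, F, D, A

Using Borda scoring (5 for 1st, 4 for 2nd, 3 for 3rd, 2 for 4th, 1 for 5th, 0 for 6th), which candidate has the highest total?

A: 15×3 + 10×5 + 10×2 + 16×0 = 115
B: 15×4 + 10×3 + 10×5 + 16×4 = 204
C: 15×1 + 10×0 + 10×0 + 16×5 = 95
D: 15×0 + 10×4 + 10×4 + 16×1 = 96
E: 15×5 + 10×2 + 10×1 + 16×3 = 153
F: 15×2 + 10×1 + 10×3 + 16×2 = 102

B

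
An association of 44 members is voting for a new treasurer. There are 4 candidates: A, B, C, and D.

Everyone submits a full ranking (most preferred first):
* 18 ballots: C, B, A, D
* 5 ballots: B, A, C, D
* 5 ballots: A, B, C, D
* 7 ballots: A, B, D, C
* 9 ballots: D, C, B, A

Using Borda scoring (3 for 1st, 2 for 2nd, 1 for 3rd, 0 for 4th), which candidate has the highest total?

B

A: 18×1 + 5×2 + 5×3 + 7×3 + 9×0 = 64
B: 18×2 + 5×3 + 5×2 + 7×2 + 9×1 = 84
C: 18×3 + 5×1 + 5×1 + 7×0 + 9×2 = 82
D: 18×0 + 5×0 + 5×0 + 7×1 + 9×3 = 34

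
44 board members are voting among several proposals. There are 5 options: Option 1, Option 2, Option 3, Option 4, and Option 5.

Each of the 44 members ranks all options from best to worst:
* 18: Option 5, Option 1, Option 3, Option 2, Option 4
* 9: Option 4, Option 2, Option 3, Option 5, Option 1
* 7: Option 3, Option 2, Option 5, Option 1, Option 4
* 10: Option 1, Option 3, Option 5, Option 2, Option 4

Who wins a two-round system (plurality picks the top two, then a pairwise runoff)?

Round 1 first-place votes: Option 1 10, Option 2 0, Option 3 7, Option 4 9, Option 5 18. Option 5 and Option 1 advance.
Runoff: Option 5 is ranked above Option 1 on 34 ballots, Option 1 above Option 5 on 10.

Option 5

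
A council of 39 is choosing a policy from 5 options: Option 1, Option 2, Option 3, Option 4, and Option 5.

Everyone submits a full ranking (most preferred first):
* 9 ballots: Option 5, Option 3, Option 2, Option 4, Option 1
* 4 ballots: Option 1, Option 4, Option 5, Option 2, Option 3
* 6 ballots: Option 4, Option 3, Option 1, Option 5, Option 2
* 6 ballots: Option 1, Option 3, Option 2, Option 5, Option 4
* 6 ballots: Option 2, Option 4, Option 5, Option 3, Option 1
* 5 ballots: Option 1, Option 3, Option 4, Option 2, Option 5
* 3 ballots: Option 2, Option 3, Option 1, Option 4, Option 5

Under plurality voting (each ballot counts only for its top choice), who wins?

Option 1

First-place votes: Option 1 15, Option 2 9, Option 3 0, Option 4 6, Option 5 9.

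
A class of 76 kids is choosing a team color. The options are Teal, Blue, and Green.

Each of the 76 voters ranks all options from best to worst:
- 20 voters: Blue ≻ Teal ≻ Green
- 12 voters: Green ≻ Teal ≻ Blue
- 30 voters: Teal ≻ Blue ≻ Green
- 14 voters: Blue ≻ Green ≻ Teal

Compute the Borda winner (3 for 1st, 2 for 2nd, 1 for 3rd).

Teal: 20×2 + 12×2 + 30×3 + 14×1 = 168
Blue: 20×3 + 12×1 + 30×2 + 14×3 = 174
Green: 20×1 + 12×3 + 30×1 + 14×2 = 114

Blue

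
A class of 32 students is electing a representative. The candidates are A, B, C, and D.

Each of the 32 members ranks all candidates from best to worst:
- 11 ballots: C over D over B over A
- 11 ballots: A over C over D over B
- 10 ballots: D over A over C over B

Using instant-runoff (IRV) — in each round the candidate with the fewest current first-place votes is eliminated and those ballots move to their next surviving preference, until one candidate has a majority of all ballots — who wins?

A

Round 1: A 11, B 0, C 11, D 10. B eliminated.
Round 2: A 11, C 11, D 10. D eliminated.
Round 3: A 21, C 11. A has a majority (≥17).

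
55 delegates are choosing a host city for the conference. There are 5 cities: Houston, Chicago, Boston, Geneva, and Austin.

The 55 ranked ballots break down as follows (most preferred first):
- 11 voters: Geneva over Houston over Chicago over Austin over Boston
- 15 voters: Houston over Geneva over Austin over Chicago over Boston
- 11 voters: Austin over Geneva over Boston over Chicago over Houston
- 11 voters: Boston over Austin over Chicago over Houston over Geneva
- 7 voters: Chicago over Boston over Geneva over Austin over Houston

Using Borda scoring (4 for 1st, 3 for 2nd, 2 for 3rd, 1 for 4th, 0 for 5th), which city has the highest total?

Geneva

Houston: 11×3 + 15×4 + 11×0 + 11×1 + 7×0 = 104
Chicago: 11×2 + 15×1 + 11×1 + 11×2 + 7×4 = 98
Boston: 11×0 + 15×0 + 11×2 + 11×4 + 7×3 = 87
Geneva: 11×4 + 15×3 + 11×3 + 11×0 + 7×2 = 136
Austin: 11×1 + 15×2 + 11×4 + 11×3 + 7×1 = 125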